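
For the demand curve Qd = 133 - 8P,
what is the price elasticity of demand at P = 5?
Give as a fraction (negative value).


dQ/dP = -8
At P = 5: Q = 133 - 8*5 = 93
E = (dQ/dP)(P/Q) = (-8)(5/93) = -40/93

-40/93


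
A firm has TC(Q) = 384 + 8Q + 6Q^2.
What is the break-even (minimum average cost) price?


AC(Q) = 384/Q + 8 + 6Q
To minimize: dAC/dQ = -384/Q^2 + 6 = 0
Q^2 = 384/6 = 64
Q* = 8
Min AC = 384/8 + 8 + 6*8
Min AC = 48 + 8 + 48 = 104

104


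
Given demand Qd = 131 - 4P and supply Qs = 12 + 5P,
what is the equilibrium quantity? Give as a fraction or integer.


First find equilibrium price:
131 - 4P = 12 + 5P
P* = 119/9 = 119/9
Then substitute into demand:
Q* = 131 - 4 * 119/9 = 703/9

703/9


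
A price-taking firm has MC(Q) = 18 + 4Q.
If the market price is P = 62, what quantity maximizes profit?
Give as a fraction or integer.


In perfect competition, profit is maximized where P = MC.
62 = 18 + 4Q
44 = 4Q
Q* = 44/4 = 11

11


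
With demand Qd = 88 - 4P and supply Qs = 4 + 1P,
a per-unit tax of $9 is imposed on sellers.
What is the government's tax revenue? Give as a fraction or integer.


With tax on sellers, new supply: Qs' = 4 + 1(P - 9)
= 1P - 5
New equilibrium quantity:
Q_new = 68/5
Tax revenue = tax * Q_new = 9 * 68/5 = 612/5

612/5


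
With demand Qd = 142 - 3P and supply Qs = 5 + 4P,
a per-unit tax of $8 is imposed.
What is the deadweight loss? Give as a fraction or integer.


Pre-tax equilibrium quantity: Q* = 583/7
Post-tax equilibrium quantity: Q_tax = 487/7
Reduction in quantity: Q* - Q_tax = 96/7
DWL = (1/2) * tax * (Q* - Q_tax)
DWL = (1/2) * 8 * 96/7 = 384/7

384/7


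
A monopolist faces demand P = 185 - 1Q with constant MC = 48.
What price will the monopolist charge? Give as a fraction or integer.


MR = 185 - 2Q
Set MR = MC: 185 - 2Q = 48
Q* = 137/2
Substitute into demand:
P* = 185 - 1*137/2 = 233/2

233/2


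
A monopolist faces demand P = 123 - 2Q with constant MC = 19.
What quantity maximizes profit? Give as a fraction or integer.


TR = P*Q = (123 - 2Q)Q = 123Q - 2Q^2
MR = dTR/dQ = 123 - 4Q
Set MR = MC:
123 - 4Q = 19
104 = 4Q
Q* = 104/4 = 26

26


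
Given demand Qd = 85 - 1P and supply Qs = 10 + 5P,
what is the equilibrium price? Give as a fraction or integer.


At equilibrium, Qd = Qs.
85 - 1P = 10 + 5P
85 - 10 = 1P + 5P
75 = 6P
P* = 75/6 = 25/2

25/2


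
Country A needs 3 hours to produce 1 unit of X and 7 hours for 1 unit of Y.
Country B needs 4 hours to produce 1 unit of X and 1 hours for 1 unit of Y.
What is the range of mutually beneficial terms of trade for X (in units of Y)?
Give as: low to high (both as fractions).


Opportunity cost of X for Country A = hours_X / hours_Y = 3/7 = 3/7 units of Y
Opportunity cost of X for Country B = hours_X / hours_Y = 4/1 = 4 units of Y
Terms of trade must be between the two opportunity costs.
Range: 3/7 to 4

3/7 to 4


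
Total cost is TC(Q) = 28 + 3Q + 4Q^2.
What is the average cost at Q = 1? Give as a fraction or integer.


TC(1) = 28 + 3*1 + 4*1^2
TC(1) = 28 + 3 + 4 = 35
AC = TC/Q = 35/1 = 35

35


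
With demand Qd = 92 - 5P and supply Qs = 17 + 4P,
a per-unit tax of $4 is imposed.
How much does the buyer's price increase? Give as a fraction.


With a per-unit tax, the buyer's price increase depends on relative slopes.
Supply slope: d = 4, Demand slope: b = 5
Buyer's price increase = d * tax / (b + d)
= 4 * 4 / (5 + 4)
= 16 / 9 = 16/9

16/9


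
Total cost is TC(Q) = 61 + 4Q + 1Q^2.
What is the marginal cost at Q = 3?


MC = dTC/dQ = 4 + 2*1*Q
At Q = 3:
MC = 4 + 2*3
MC = 4 + 6 = 10

10


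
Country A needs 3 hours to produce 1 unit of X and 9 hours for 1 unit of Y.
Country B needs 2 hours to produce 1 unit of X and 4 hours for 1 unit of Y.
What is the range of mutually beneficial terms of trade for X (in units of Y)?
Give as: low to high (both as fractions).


Opportunity cost of X for Country A = hours_X / hours_Y = 3/9 = 1/3 units of Y
Opportunity cost of X for Country B = hours_X / hours_Y = 2/4 = 1/2 units of Y
Terms of trade must be between the two opportunity costs.
Range: 1/3 to 1/2

1/3 to 1/2


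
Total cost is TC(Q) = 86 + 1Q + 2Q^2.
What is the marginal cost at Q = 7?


MC = dTC/dQ = 1 + 2*2*Q
At Q = 7:
MC = 1 + 4*7
MC = 1 + 28 = 29

29


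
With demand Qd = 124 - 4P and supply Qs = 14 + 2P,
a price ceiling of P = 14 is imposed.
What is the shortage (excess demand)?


At P = 14:
Qd = 124 - 4*14 = 68
Qs = 14 + 2*14 = 42
Shortage = Qd - Qs = 68 - 42 = 26

26


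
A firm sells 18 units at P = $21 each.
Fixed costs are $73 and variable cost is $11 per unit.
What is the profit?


Total Revenue = P * Q = 21 * 18 = $378
Total Cost = FC + VC*Q = 73 + 11*18 = $271
Profit = TR - TC = 378 - 271 = $107

$107


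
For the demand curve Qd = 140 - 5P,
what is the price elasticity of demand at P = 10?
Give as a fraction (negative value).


dQ/dP = -5
At P = 10: Q = 140 - 5*10 = 90
E = (dQ/dP)(P/Q) = (-5)(10/90) = -5/9

-5/9


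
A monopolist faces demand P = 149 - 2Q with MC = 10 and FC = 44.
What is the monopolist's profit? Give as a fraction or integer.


MR = MC: 149 - 4Q = 10
Q* = 139/4
P* = 149 - 2*139/4 = 159/2
Profit = (P* - MC)*Q* - FC
= (159/2 - 10)*139/4 - 44
= 139/2*139/4 - 44
= 19321/8 - 44 = 18969/8

18969/8


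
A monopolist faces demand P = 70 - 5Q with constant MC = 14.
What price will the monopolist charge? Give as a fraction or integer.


MR = 70 - 10Q
Set MR = MC: 70 - 10Q = 14
Q* = 28/5
Substitute into demand:
P* = 70 - 5*28/5 = 42

42


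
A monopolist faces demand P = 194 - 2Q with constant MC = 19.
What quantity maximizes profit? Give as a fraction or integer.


TR = P*Q = (194 - 2Q)Q = 194Q - 2Q^2
MR = dTR/dQ = 194 - 4Q
Set MR = MC:
194 - 4Q = 19
175 = 4Q
Q* = 175/4 = 175/4

175/4


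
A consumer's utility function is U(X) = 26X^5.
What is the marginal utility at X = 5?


MU = dU/dX = 26*5*X^(5-1)
MU = 130*X^4
At X = 5:
MU = 130 * 5^4
MU = 130 * 625 = 81250

81250


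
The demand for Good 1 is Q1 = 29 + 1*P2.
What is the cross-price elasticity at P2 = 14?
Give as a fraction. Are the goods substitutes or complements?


dQ1/dP2 = 1
At P2 = 14: Q1 = 29 + 1*14 = 43
Exy = (dQ1/dP2)(P2/Q1) = 1 * 14 / 43 = 14/43
Since Exy > 0, the goods are substitutes.

14/43 (substitutes)


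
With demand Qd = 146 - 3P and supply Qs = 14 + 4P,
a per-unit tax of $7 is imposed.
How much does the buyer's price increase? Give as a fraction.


With a per-unit tax, the buyer's price increase depends on relative slopes.
Supply slope: d = 4, Demand slope: b = 3
Buyer's price increase = d * tax / (b + d)
= 4 * 7 / (3 + 4)
= 28 / 7 = 4

4


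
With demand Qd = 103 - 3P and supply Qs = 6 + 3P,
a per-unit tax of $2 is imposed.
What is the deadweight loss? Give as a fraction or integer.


Pre-tax equilibrium quantity: Q* = 109/2
Post-tax equilibrium quantity: Q_tax = 103/2
Reduction in quantity: Q* - Q_tax = 3
DWL = (1/2) * tax * (Q* - Q_tax)
DWL = (1/2) * 2 * 3 = 3

3


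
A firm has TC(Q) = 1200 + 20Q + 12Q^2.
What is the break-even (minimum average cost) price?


AC(Q) = 1200/Q + 20 + 12Q
To minimize: dAC/dQ = -1200/Q^2 + 12 = 0
Q^2 = 1200/12 = 100
Q* = 10
Min AC = 1200/10 + 20 + 12*10
Min AC = 120 + 20 + 120 = 260

260


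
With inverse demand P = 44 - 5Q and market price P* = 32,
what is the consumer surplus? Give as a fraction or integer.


Maximum willingness to pay (at Q=0): P_max = 44
Quantity demanded at P* = 32:
Q* = (44 - 32)/5 = 12/5
CS = (1/2) * Q* * (P_max - P*)
CS = (1/2) * 12/5 * (44 - 32)
CS = (1/2) * 12/5 * 12 = 72/5

72/5


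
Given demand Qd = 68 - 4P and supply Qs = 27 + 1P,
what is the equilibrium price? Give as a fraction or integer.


At equilibrium, Qd = Qs.
68 - 4P = 27 + 1P
68 - 27 = 4P + 1P
41 = 5P
P* = 41/5 = 41/5

41/5


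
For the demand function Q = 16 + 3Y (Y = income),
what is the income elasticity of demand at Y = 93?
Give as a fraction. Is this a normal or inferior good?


dQ/dY = 3
At Y = 93: Q = 16 + 3*93 = 295
Ey = (dQ/dY)(Y/Q) = 3 * 93 / 295 = 279/295
Since Ey > 0, this is a normal good.

279/295 (normal good)


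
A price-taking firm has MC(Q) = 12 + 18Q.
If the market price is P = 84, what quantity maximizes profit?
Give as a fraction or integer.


In perfect competition, profit is maximized where P = MC.
84 = 12 + 18Q
72 = 18Q
Q* = 72/18 = 4

4


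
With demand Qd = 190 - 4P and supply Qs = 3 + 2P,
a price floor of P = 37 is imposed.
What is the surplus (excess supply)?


At P = 37:
Qd = 190 - 4*37 = 42
Qs = 3 + 2*37 = 77
Surplus = Qs - Qd = 77 - 42 = 35

35


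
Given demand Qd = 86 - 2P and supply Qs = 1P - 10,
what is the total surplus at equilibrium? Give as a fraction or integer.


Find equilibrium: 86 - 2P = 1P - 10
86 + 10 = 3P
P* = 96/3 = 32
Q* = 1*32 - 10 = 22
Inverse demand: P = 43 - Q/2, so P_max = 43
Inverse supply: P = 10 + Q/1, so P_min = 10
CS = (1/2) * 22 * (43 - 32) = 121
PS = (1/2) * 22 * (32 - 10) = 242
TS = CS + PS = 121 + 242 = 363

363


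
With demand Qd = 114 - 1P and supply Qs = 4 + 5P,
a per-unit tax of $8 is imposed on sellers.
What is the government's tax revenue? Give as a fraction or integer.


With tax on sellers, new supply: Qs' = 4 + 5(P - 8)
= 5P - 36
New equilibrium quantity:
Q_new = 89
Tax revenue = tax * Q_new = 8 * 89 = 712

712


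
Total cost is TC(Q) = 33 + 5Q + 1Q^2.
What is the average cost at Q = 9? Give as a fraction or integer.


TC(9) = 33 + 5*9 + 1*9^2
TC(9) = 33 + 45 + 81 = 159
AC = TC/Q = 159/9 = 53/3

53/3


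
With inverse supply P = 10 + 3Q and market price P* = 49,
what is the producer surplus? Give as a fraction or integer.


Minimum supply price (at Q=0): P_min = 10
Quantity supplied at P* = 49:
Q* = (49 - 10)/3 = 13
PS = (1/2) * Q* * (P* - P_min)
PS = (1/2) * 13 * (49 - 10)
PS = (1/2) * 13 * 39 = 507/2

507/2


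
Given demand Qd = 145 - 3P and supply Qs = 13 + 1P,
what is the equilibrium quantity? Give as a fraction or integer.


First find equilibrium price:
145 - 3P = 13 + 1P
P* = 132/4 = 33
Then substitute into demand:
Q* = 145 - 3 * 33 = 46

46


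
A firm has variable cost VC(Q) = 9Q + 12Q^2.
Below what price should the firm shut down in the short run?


AVC(Q) = VC(Q)/Q = 9 + 12Q
AVC is increasing in Q, so minimum AVC is at Q -> 0+.
Min AVC = 9
The firm should shut down if P < 9.

9


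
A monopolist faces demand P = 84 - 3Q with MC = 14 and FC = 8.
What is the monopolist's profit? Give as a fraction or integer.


MR = MC: 84 - 6Q = 14
Q* = 35/3
P* = 84 - 3*35/3 = 49
Profit = (P* - MC)*Q* - FC
= (49 - 14)*35/3 - 8
= 35*35/3 - 8
= 1225/3 - 8 = 1201/3

1201/3


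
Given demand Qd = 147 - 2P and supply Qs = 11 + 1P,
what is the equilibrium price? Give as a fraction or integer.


At equilibrium, Qd = Qs.
147 - 2P = 11 + 1P
147 - 11 = 2P + 1P
136 = 3P
P* = 136/3 = 136/3

136/3


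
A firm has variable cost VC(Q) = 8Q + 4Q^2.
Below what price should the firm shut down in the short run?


AVC(Q) = VC(Q)/Q = 8 + 4Q
AVC is increasing in Q, so minimum AVC is at Q -> 0+.
Min AVC = 8
The firm should shut down if P < 8.

8


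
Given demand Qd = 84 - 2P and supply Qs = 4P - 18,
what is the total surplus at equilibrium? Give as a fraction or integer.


Find equilibrium: 84 - 2P = 4P - 18
84 + 18 = 6P
P* = 102/6 = 17
Q* = 4*17 - 18 = 50
Inverse demand: P = 42 - Q/2, so P_max = 42
Inverse supply: P = 9/2 + Q/4, so P_min = 9/2
CS = (1/2) * 50 * (42 - 17) = 625
PS = (1/2) * 50 * (17 - 9/2) = 625/2
TS = CS + PS = 625 + 625/2 = 1875/2

1875/2


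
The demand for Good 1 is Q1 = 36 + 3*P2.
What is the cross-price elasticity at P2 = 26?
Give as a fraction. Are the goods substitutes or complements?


dQ1/dP2 = 3
At P2 = 26: Q1 = 36 + 3*26 = 114
Exy = (dQ1/dP2)(P2/Q1) = 3 * 26 / 114 = 13/19
Since Exy > 0, the goods are substitutes.

13/19 (substitutes)


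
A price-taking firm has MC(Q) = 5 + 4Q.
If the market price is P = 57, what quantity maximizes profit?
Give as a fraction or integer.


In perfect competition, profit is maximized where P = MC.
57 = 5 + 4Q
52 = 4Q
Q* = 52/4 = 13

13


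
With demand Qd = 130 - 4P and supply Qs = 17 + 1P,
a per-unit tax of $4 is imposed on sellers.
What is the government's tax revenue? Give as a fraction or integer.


With tax on sellers, new supply: Qs' = 17 + 1(P - 4)
= 13 + 1P
New equilibrium quantity:
Q_new = 182/5
Tax revenue = tax * Q_new = 4 * 182/5 = 728/5

728/5


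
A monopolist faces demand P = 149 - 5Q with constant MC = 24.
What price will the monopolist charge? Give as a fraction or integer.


MR = 149 - 10Q
Set MR = MC: 149 - 10Q = 24
Q* = 25/2
Substitute into demand:
P* = 149 - 5*25/2 = 173/2

173/2


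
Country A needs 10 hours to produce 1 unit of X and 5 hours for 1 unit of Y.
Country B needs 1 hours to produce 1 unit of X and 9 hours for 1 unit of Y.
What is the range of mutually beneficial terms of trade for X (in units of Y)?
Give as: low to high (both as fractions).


Opportunity cost of X for Country A = hours_X / hours_Y = 10/5 = 2 units of Y
Opportunity cost of X for Country B = hours_X / hours_Y = 1/9 = 1/9 units of Y
Terms of trade must be between the two opportunity costs.
Range: 1/9 to 2

1/9 to 2


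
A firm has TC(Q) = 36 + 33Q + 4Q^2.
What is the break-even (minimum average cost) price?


AC(Q) = 36/Q + 33 + 4Q
To minimize: dAC/dQ = -36/Q^2 + 4 = 0
Q^2 = 36/4 = 9
Q* = 3
Min AC = 36/3 + 33 + 4*3
Min AC = 12 + 33 + 12 = 57

57


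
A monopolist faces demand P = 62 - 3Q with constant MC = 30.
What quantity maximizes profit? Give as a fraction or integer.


TR = P*Q = (62 - 3Q)Q = 62Q - 3Q^2
MR = dTR/dQ = 62 - 6Q
Set MR = MC:
62 - 6Q = 30
32 = 6Q
Q* = 32/6 = 16/3

16/3


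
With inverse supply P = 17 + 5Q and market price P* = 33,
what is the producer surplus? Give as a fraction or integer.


Minimum supply price (at Q=0): P_min = 17
Quantity supplied at P* = 33:
Q* = (33 - 17)/5 = 16/5
PS = (1/2) * Q* * (P* - P_min)
PS = (1/2) * 16/5 * (33 - 17)
PS = (1/2) * 16/5 * 16 = 128/5

128/5


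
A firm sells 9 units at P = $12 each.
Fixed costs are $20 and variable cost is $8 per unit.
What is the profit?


Total Revenue = P * Q = 12 * 9 = $108
Total Cost = FC + VC*Q = 20 + 8*9 = $92
Profit = TR - TC = 108 - 92 = $16

$16


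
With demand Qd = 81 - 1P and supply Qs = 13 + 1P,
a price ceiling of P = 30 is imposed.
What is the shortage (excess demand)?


At P = 30:
Qd = 81 - 1*30 = 51
Qs = 13 + 1*30 = 43
Shortage = Qd - Qs = 51 - 43 = 8

8


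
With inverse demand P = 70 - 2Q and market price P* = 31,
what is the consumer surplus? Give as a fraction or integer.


Maximum willingness to pay (at Q=0): P_max = 70
Quantity demanded at P* = 31:
Q* = (70 - 31)/2 = 39/2
CS = (1/2) * Q* * (P_max - P*)
CS = (1/2) * 39/2 * (70 - 31)
CS = (1/2) * 39/2 * 39 = 1521/4

1521/4


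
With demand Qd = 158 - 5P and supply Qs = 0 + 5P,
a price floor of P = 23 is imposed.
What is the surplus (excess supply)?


At P = 23:
Qd = 158 - 5*23 = 43
Qs = 0 + 5*23 = 115
Surplus = Qs - Qd = 115 - 43 = 72

72


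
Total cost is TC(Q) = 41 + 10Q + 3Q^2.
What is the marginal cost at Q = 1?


MC = dTC/dQ = 10 + 2*3*Q
At Q = 1:
MC = 10 + 6*1
MC = 10 + 6 = 16

16


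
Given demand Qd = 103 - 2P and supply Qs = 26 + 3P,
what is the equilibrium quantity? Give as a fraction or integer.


First find equilibrium price:
103 - 2P = 26 + 3P
P* = 77/5 = 77/5
Then substitute into demand:
Q* = 103 - 2 * 77/5 = 361/5

361/5


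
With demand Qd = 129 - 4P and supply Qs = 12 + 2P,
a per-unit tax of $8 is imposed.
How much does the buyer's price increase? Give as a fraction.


With a per-unit tax, the buyer's price increase depends on relative slopes.
Supply slope: d = 2, Demand slope: b = 4
Buyer's price increase = d * tax / (b + d)
= 2 * 8 / (4 + 2)
= 16 / 6 = 8/3

8/3


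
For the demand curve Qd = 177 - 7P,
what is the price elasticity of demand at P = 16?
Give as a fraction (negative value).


dQ/dP = -7
At P = 16: Q = 177 - 7*16 = 65
E = (dQ/dP)(P/Q) = (-7)(16/65) = -112/65

-112/65


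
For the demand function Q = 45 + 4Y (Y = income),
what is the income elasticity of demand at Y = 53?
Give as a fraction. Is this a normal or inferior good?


dQ/dY = 4
At Y = 53: Q = 45 + 4*53 = 257
Ey = (dQ/dY)(Y/Q) = 4 * 53 / 257 = 212/257
Since Ey > 0, this is a normal good.

212/257 (normal good)


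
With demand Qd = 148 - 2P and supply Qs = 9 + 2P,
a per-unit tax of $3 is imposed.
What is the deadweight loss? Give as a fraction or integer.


Pre-tax equilibrium quantity: Q* = 157/2
Post-tax equilibrium quantity: Q_tax = 151/2
Reduction in quantity: Q* - Q_tax = 3
DWL = (1/2) * tax * (Q* - Q_tax)
DWL = (1/2) * 3 * 3 = 9/2

9/2


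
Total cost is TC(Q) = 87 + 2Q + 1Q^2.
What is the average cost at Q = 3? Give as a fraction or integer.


TC(3) = 87 + 2*3 + 1*3^2
TC(3) = 87 + 6 + 9 = 102
AC = TC/Q = 102/3 = 34

34


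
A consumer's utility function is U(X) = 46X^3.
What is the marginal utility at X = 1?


MU = dU/dX = 46*3*X^(3-1)
MU = 138*X^2
At X = 1:
MU = 138 * 1^2
MU = 138 * 1 = 138

138


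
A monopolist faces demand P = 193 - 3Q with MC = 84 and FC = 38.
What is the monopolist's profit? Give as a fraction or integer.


MR = MC: 193 - 6Q = 84
Q* = 109/6
P* = 193 - 3*109/6 = 277/2
Profit = (P* - MC)*Q* - FC
= (277/2 - 84)*109/6 - 38
= 109/2*109/6 - 38
= 11881/12 - 38 = 11425/12

11425/12


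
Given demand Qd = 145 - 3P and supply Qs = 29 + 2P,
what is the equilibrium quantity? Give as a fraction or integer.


First find equilibrium price:
145 - 3P = 29 + 2P
P* = 116/5 = 116/5
Then substitute into demand:
Q* = 145 - 3 * 116/5 = 377/5

377/5


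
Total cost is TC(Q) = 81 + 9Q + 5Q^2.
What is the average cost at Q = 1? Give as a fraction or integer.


TC(1) = 81 + 9*1 + 5*1^2
TC(1) = 81 + 9 + 5 = 95
AC = TC/Q = 95/1 = 95

95


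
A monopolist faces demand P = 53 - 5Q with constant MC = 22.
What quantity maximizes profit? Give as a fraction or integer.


TR = P*Q = (53 - 5Q)Q = 53Q - 5Q^2
MR = dTR/dQ = 53 - 10Q
Set MR = MC:
53 - 10Q = 22
31 = 10Q
Q* = 31/10 = 31/10

31/10


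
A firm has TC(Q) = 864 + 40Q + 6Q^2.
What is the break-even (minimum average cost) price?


AC(Q) = 864/Q + 40 + 6Q
To minimize: dAC/dQ = -864/Q^2 + 6 = 0
Q^2 = 864/6 = 144
Q* = 12
Min AC = 864/12 + 40 + 6*12
Min AC = 72 + 40 + 72 = 184

184


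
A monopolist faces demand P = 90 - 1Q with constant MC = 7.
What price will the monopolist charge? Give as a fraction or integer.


MR = 90 - 2Q
Set MR = MC: 90 - 2Q = 7
Q* = 83/2
Substitute into demand:
P* = 90 - 1*83/2 = 97/2

97/2


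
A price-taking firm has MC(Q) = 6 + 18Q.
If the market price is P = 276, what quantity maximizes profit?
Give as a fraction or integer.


In perfect competition, profit is maximized where P = MC.
276 = 6 + 18Q
270 = 18Q
Q* = 270/18 = 15

15


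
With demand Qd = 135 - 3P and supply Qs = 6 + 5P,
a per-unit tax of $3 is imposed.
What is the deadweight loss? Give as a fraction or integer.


Pre-tax equilibrium quantity: Q* = 693/8
Post-tax equilibrium quantity: Q_tax = 81
Reduction in quantity: Q* - Q_tax = 45/8
DWL = (1/2) * tax * (Q* - Q_tax)
DWL = (1/2) * 3 * 45/8 = 135/16

135/16


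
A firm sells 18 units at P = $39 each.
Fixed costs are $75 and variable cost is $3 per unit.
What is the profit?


Total Revenue = P * Q = 39 * 18 = $702
Total Cost = FC + VC*Q = 75 + 3*18 = $129
Profit = TR - TC = 702 - 129 = $573

$573


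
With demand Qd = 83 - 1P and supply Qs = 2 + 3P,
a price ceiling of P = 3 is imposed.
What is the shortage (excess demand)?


At P = 3:
Qd = 83 - 1*3 = 80
Qs = 2 + 3*3 = 11
Shortage = Qd - Qs = 80 - 11 = 69

69


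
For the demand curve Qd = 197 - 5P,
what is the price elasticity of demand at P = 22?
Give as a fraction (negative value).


dQ/dP = -5
At P = 22: Q = 197 - 5*22 = 87
E = (dQ/dP)(P/Q) = (-5)(22/87) = -110/87

-110/87


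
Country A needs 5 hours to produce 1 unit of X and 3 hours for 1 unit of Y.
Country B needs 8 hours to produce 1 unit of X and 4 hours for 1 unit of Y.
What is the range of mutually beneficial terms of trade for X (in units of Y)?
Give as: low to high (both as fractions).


Opportunity cost of X for Country A = hours_X / hours_Y = 5/3 = 5/3 units of Y
Opportunity cost of X for Country B = hours_X / hours_Y = 8/4 = 2 units of Y
Terms of trade must be between the two opportunity costs.
Range: 5/3 to 2

5/3 to 2


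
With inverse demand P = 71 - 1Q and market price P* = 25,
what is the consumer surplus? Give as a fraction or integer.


Maximum willingness to pay (at Q=0): P_max = 71
Quantity demanded at P* = 25:
Q* = (71 - 25)/1 = 46
CS = (1/2) * Q* * (P_max - P*)
CS = (1/2) * 46 * (71 - 25)
CS = (1/2) * 46 * 46 = 1058

1058


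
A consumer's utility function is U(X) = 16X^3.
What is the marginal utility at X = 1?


MU = dU/dX = 16*3*X^(3-1)
MU = 48*X^2
At X = 1:
MU = 48 * 1^2
MU = 48 * 1 = 48

48


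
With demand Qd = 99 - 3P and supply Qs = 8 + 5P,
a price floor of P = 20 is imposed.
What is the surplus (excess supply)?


At P = 20:
Qd = 99 - 3*20 = 39
Qs = 8 + 5*20 = 108
Surplus = Qs - Qd = 108 - 39 = 69

69


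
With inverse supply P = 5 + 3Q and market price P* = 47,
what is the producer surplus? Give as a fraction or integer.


Minimum supply price (at Q=0): P_min = 5
Quantity supplied at P* = 47:
Q* = (47 - 5)/3 = 14
PS = (1/2) * Q* * (P* - P_min)
PS = (1/2) * 14 * (47 - 5)
PS = (1/2) * 14 * 42 = 294

294


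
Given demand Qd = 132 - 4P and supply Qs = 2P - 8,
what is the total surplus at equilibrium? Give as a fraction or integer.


Find equilibrium: 132 - 4P = 2P - 8
132 + 8 = 6P
P* = 140/6 = 70/3
Q* = 2*70/3 - 8 = 116/3
Inverse demand: P = 33 - Q/4, so P_max = 33
Inverse supply: P = 4 + Q/2, so P_min = 4
CS = (1/2) * 116/3 * (33 - 70/3) = 1682/9
PS = (1/2) * 116/3 * (70/3 - 4) = 3364/9
TS = CS + PS = 1682/9 + 3364/9 = 1682/3

1682/3


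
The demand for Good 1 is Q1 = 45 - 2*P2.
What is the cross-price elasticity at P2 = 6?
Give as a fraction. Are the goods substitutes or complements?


dQ1/dP2 = -2
At P2 = 6: Q1 = 45 - 2*6 = 33
Exy = (dQ1/dP2)(P2/Q1) = -2 * 6 / 33 = -4/11
Since Exy < 0, the goods are complements.

-4/11 (complements)


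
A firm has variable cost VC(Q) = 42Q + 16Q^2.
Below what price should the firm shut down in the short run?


AVC(Q) = VC(Q)/Q = 42 + 16Q
AVC is increasing in Q, so minimum AVC is at Q -> 0+.
Min AVC = 42
The firm should shut down if P < 42.

42


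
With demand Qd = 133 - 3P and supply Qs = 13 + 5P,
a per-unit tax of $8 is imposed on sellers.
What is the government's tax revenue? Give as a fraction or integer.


With tax on sellers, new supply: Qs' = 13 + 5(P - 8)
= 5P - 27
New equilibrium quantity:
Q_new = 73
Tax revenue = tax * Q_new = 8 * 73 = 584

584


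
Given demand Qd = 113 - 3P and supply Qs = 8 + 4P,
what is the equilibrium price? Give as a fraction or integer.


At equilibrium, Qd = Qs.
113 - 3P = 8 + 4P
113 - 8 = 3P + 4P
105 = 7P
P* = 105/7 = 15

15


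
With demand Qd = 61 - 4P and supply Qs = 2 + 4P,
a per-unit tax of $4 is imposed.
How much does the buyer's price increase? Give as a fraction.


With a per-unit tax, the buyer's price increase depends on relative slopes.
Supply slope: d = 4, Demand slope: b = 4
Buyer's price increase = d * tax / (b + d)
= 4 * 4 / (4 + 4)
= 16 / 8 = 2

2


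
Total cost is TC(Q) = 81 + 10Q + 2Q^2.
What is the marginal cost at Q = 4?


MC = dTC/dQ = 10 + 2*2*Q
At Q = 4:
MC = 10 + 4*4
MC = 10 + 16 = 26

26


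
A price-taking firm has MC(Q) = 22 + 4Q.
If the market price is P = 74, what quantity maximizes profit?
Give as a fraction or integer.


In perfect competition, profit is maximized where P = MC.
74 = 22 + 4Q
52 = 4Q
Q* = 52/4 = 13

13


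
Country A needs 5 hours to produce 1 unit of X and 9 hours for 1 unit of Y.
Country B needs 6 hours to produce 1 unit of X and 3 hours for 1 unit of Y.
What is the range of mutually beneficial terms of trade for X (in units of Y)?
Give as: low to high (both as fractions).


Opportunity cost of X for Country A = hours_X / hours_Y = 5/9 = 5/9 units of Y
Opportunity cost of X for Country B = hours_X / hours_Y = 6/3 = 2 units of Y
Terms of trade must be between the two opportunity costs.
Range: 5/9 to 2

5/9 to 2


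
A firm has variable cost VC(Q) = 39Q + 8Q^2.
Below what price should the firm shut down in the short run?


AVC(Q) = VC(Q)/Q = 39 + 8Q
AVC is increasing in Q, so minimum AVC is at Q -> 0+.
Min AVC = 39
The firm should shut down if P < 39.

39


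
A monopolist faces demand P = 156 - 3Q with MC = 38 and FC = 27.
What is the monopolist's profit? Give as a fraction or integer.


MR = MC: 156 - 6Q = 38
Q* = 59/3
P* = 156 - 3*59/3 = 97
Profit = (P* - MC)*Q* - FC
= (97 - 38)*59/3 - 27
= 59*59/3 - 27
= 3481/3 - 27 = 3400/3

3400/3


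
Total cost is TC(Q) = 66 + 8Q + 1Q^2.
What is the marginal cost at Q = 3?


MC = dTC/dQ = 8 + 2*1*Q
At Q = 3:
MC = 8 + 2*3
MC = 8 + 6 = 14

14


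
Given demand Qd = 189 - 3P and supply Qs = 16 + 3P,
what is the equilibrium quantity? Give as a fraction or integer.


First find equilibrium price:
189 - 3P = 16 + 3P
P* = 173/6 = 173/6
Then substitute into demand:
Q* = 189 - 3 * 173/6 = 205/2

205/2


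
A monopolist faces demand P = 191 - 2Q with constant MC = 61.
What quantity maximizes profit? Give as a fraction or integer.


TR = P*Q = (191 - 2Q)Q = 191Q - 2Q^2
MR = dTR/dQ = 191 - 4Q
Set MR = MC:
191 - 4Q = 61
130 = 4Q
Q* = 130/4 = 65/2

65/2


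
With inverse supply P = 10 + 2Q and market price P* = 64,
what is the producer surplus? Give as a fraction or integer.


Minimum supply price (at Q=0): P_min = 10
Quantity supplied at P* = 64:
Q* = (64 - 10)/2 = 27
PS = (1/2) * Q* * (P* - P_min)
PS = (1/2) * 27 * (64 - 10)
PS = (1/2) * 27 * 54 = 729

729


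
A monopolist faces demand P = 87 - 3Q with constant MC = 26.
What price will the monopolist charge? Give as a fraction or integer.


MR = 87 - 6Q
Set MR = MC: 87 - 6Q = 26
Q* = 61/6
Substitute into demand:
P* = 87 - 3*61/6 = 113/2

113/2


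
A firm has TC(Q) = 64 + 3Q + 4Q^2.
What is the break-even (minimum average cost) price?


AC(Q) = 64/Q + 3 + 4Q
To minimize: dAC/dQ = -64/Q^2 + 4 = 0
Q^2 = 64/4 = 16
Q* = 4
Min AC = 64/4 + 3 + 4*4
Min AC = 16 + 3 + 16 = 35

35


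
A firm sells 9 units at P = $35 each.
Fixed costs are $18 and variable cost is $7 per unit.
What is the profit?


Total Revenue = P * Q = 35 * 9 = $315
Total Cost = FC + VC*Q = 18 + 7*9 = $81
Profit = TR - TC = 315 - 81 = $234

$234


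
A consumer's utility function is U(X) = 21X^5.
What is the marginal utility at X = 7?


MU = dU/dX = 21*5*X^(5-1)
MU = 105*X^4
At X = 7:
MU = 105 * 7^4
MU = 105 * 2401 = 252105

252105


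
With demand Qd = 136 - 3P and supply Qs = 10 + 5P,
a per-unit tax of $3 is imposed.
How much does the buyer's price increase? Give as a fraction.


With a per-unit tax, the buyer's price increase depends on relative slopes.
Supply slope: d = 5, Demand slope: b = 3
Buyer's price increase = d * tax / (b + d)
= 5 * 3 / (3 + 5)
= 15 / 8 = 15/8

15/8


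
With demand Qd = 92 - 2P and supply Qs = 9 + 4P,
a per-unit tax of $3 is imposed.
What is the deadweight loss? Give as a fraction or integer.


Pre-tax equilibrium quantity: Q* = 193/3
Post-tax equilibrium quantity: Q_tax = 181/3
Reduction in quantity: Q* - Q_tax = 4
DWL = (1/2) * tax * (Q* - Q_tax)
DWL = (1/2) * 3 * 4 = 6

6


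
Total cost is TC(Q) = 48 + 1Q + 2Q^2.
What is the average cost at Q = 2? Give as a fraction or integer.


TC(2) = 48 + 1*2 + 2*2^2
TC(2) = 48 + 2 + 8 = 58
AC = TC/Q = 58/2 = 29

29


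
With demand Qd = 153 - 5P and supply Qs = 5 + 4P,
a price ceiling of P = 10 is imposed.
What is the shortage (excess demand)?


At P = 10:
Qd = 153 - 5*10 = 103
Qs = 5 + 4*10 = 45
Shortage = Qd - Qs = 103 - 45 = 58

58


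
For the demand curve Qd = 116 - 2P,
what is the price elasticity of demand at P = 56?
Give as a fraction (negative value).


dQ/dP = -2
At P = 56: Q = 116 - 2*56 = 4
E = (dQ/dP)(P/Q) = (-2)(56/4) = -28

-28


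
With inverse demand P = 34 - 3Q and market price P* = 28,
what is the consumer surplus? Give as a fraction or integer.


Maximum willingness to pay (at Q=0): P_max = 34
Quantity demanded at P* = 28:
Q* = (34 - 28)/3 = 2
CS = (1/2) * Q* * (P_max - P*)
CS = (1/2) * 2 * (34 - 28)
CS = (1/2) * 2 * 6 = 6

6


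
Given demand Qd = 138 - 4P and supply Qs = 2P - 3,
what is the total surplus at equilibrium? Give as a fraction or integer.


Find equilibrium: 138 - 4P = 2P - 3
138 + 3 = 6P
P* = 141/6 = 47/2
Q* = 2*47/2 - 3 = 44
Inverse demand: P = 69/2 - Q/4, so P_max = 69/2
Inverse supply: P = 3/2 + Q/2, so P_min = 3/2
CS = (1/2) * 44 * (69/2 - 47/2) = 242
PS = (1/2) * 44 * (47/2 - 3/2) = 484
TS = CS + PS = 242 + 484 = 726

726


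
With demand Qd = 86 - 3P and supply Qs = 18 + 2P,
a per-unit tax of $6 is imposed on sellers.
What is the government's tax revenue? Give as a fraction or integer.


With tax on sellers, new supply: Qs' = 18 + 2(P - 6)
= 6 + 2P
New equilibrium quantity:
Q_new = 38
Tax revenue = tax * Q_new = 6 * 38 = 228

228


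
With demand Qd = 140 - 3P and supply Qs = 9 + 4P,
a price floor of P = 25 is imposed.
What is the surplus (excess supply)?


At P = 25:
Qd = 140 - 3*25 = 65
Qs = 9 + 4*25 = 109
Surplus = Qs - Qd = 109 - 65 = 44

44


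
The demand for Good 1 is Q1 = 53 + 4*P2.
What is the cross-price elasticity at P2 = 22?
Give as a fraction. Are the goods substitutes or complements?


dQ1/dP2 = 4
At P2 = 22: Q1 = 53 + 4*22 = 141
Exy = (dQ1/dP2)(P2/Q1) = 4 * 22 / 141 = 88/141
Since Exy > 0, the goods are substitutes.

88/141 (substitutes)


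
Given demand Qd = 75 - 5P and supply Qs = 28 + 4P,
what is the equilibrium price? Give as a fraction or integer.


At equilibrium, Qd = Qs.
75 - 5P = 28 + 4P
75 - 28 = 5P + 4P
47 = 9P
P* = 47/9 = 47/9

47/9


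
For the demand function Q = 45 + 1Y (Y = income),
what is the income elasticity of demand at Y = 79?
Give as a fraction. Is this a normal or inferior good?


dQ/dY = 1
At Y = 79: Q = 45 + 1*79 = 124
Ey = (dQ/dY)(Y/Q) = 1 * 79 / 124 = 79/124
Since Ey > 0, this is a normal good.

79/124 (normal good)


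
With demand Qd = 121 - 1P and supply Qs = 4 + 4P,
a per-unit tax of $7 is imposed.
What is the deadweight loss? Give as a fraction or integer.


Pre-tax equilibrium quantity: Q* = 488/5
Post-tax equilibrium quantity: Q_tax = 92
Reduction in quantity: Q* - Q_tax = 28/5
DWL = (1/2) * tax * (Q* - Q_tax)
DWL = (1/2) * 7 * 28/5 = 98/5

98/5


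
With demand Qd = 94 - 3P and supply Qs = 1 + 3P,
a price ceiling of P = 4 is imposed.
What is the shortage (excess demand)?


At P = 4:
Qd = 94 - 3*4 = 82
Qs = 1 + 3*4 = 13
Shortage = Qd - Qs = 82 - 13 = 69

69


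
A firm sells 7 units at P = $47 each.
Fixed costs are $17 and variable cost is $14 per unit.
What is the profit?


Total Revenue = P * Q = 47 * 7 = $329
Total Cost = FC + VC*Q = 17 + 14*7 = $115
Profit = TR - TC = 329 - 115 = $214

$214


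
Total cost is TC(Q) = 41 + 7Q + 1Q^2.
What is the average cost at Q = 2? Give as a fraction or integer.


TC(2) = 41 + 7*2 + 1*2^2
TC(2) = 41 + 14 + 4 = 59
AC = TC/Q = 59/2 = 59/2

59/2


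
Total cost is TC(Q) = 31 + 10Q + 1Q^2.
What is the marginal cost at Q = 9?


MC = dTC/dQ = 10 + 2*1*Q
At Q = 9:
MC = 10 + 2*9
MC = 10 + 18 = 28

28


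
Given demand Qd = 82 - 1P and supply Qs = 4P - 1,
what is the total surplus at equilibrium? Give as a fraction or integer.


Find equilibrium: 82 - 1P = 4P - 1
82 + 1 = 5P
P* = 83/5 = 83/5
Q* = 4*83/5 - 1 = 327/5
Inverse demand: P = 82 - Q/1, so P_max = 82
Inverse supply: P = 1/4 + Q/4, so P_min = 1/4
CS = (1/2) * 327/5 * (82 - 83/5) = 106929/50
PS = (1/2) * 327/5 * (83/5 - 1/4) = 106929/200
TS = CS + PS = 106929/50 + 106929/200 = 106929/40

106929/40


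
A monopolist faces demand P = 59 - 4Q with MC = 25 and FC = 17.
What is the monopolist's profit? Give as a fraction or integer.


MR = MC: 59 - 8Q = 25
Q* = 17/4
P* = 59 - 4*17/4 = 42
Profit = (P* - MC)*Q* - FC
= (42 - 25)*17/4 - 17
= 17*17/4 - 17
= 289/4 - 17 = 221/4

221/4


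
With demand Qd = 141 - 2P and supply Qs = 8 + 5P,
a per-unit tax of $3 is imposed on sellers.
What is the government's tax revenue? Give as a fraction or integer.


With tax on sellers, new supply: Qs' = 8 + 5(P - 3)
= 5P - 7
New equilibrium quantity:
Q_new = 691/7
Tax revenue = tax * Q_new = 3 * 691/7 = 2073/7

2073/7


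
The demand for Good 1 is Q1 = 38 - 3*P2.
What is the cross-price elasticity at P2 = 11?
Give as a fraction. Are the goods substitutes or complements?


dQ1/dP2 = -3
At P2 = 11: Q1 = 38 - 3*11 = 5
Exy = (dQ1/dP2)(P2/Q1) = -3 * 11 / 5 = -33/5
Since Exy < 0, the goods are complements.

-33/5 (complements)


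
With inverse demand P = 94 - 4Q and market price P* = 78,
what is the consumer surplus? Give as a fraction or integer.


Maximum willingness to pay (at Q=0): P_max = 94
Quantity demanded at P* = 78:
Q* = (94 - 78)/4 = 4
CS = (1/2) * Q* * (P_max - P*)
CS = (1/2) * 4 * (94 - 78)
CS = (1/2) * 4 * 16 = 32

32


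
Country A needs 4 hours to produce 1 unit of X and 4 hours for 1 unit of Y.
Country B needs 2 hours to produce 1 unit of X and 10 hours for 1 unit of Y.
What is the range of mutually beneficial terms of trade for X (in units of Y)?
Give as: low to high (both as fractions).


Opportunity cost of X for Country A = hours_X / hours_Y = 4/4 = 1 units of Y
Opportunity cost of X for Country B = hours_X / hours_Y = 2/10 = 1/5 units of Y
Terms of trade must be between the two opportunity costs.
Range: 1/5 to 1

1/5 to 1


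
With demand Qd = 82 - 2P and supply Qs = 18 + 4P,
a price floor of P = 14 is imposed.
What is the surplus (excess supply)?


At P = 14:
Qd = 82 - 2*14 = 54
Qs = 18 + 4*14 = 74
Surplus = Qs - Qd = 74 - 54 = 20

20


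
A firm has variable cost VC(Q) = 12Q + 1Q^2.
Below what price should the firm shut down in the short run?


AVC(Q) = VC(Q)/Q = 12 + 1Q
AVC is increasing in Q, so minimum AVC is at Q -> 0+.
Min AVC = 12
The firm should shut down if P < 12.

12


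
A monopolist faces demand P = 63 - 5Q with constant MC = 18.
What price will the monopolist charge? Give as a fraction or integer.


MR = 63 - 10Q
Set MR = MC: 63 - 10Q = 18
Q* = 9/2
Substitute into demand:
P* = 63 - 5*9/2 = 81/2

81/2


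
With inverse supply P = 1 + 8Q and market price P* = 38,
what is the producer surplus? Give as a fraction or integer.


Minimum supply price (at Q=0): P_min = 1
Quantity supplied at P* = 38:
Q* = (38 - 1)/8 = 37/8
PS = (1/2) * Q* * (P* - P_min)
PS = (1/2) * 37/8 * (38 - 1)
PS = (1/2) * 37/8 * 37 = 1369/16

1369/16


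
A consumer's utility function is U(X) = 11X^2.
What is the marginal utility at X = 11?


MU = dU/dX = 11*2*X^(2-1)
MU = 22*X^1
At X = 11:
MU = 22 * 11^1
MU = 22 * 11 = 242

242


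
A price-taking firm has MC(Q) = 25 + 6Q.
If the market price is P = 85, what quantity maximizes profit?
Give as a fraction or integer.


In perfect competition, profit is maximized where P = MC.
85 = 25 + 6Q
60 = 6Q
Q* = 60/6 = 10

10


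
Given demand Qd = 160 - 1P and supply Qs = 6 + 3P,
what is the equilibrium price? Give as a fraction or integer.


At equilibrium, Qd = Qs.
160 - 1P = 6 + 3P
160 - 6 = 1P + 3P
154 = 4P
P* = 154/4 = 77/2

77/2


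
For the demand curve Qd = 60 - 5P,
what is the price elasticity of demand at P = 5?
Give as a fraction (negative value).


dQ/dP = -5
At P = 5: Q = 60 - 5*5 = 35
E = (dQ/dP)(P/Q) = (-5)(5/35) = -5/7

-5/7


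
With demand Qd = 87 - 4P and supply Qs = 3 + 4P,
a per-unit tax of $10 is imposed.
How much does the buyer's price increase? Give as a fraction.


With a per-unit tax, the buyer's price increase depends on relative slopes.
Supply slope: d = 4, Demand slope: b = 4
Buyer's price increase = d * tax / (b + d)
= 4 * 10 / (4 + 4)
= 40 / 8 = 5

5


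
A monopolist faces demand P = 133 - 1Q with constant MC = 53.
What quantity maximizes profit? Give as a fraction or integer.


TR = P*Q = (133 - 1Q)Q = 133Q - 1Q^2
MR = dTR/dQ = 133 - 2Q
Set MR = MC:
133 - 2Q = 53
80 = 2Q
Q* = 80/2 = 40

40


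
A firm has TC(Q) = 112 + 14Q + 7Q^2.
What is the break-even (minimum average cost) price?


AC(Q) = 112/Q + 14 + 7Q
To minimize: dAC/dQ = -112/Q^2 + 7 = 0
Q^2 = 112/7 = 16
Q* = 4
Min AC = 112/4 + 14 + 7*4
Min AC = 28 + 14 + 28 = 70

70


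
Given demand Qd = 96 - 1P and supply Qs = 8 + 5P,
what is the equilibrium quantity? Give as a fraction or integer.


First find equilibrium price:
96 - 1P = 8 + 5P
P* = 88/6 = 44/3
Then substitute into demand:
Q* = 96 - 1 * 44/3 = 244/3

244/3


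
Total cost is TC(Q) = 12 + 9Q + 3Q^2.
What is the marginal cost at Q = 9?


MC = dTC/dQ = 9 + 2*3*Q
At Q = 9:
MC = 9 + 6*9
MC = 9 + 54 = 63

63


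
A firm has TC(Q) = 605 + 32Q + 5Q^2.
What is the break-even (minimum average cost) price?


AC(Q) = 605/Q + 32 + 5Q
To minimize: dAC/dQ = -605/Q^2 + 5 = 0
Q^2 = 605/5 = 121
Q* = 11
Min AC = 605/11 + 32 + 5*11
Min AC = 55 + 32 + 55 = 142

142


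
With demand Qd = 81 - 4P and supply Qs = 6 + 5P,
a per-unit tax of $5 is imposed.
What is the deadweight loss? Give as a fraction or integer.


Pre-tax equilibrium quantity: Q* = 143/3
Post-tax equilibrium quantity: Q_tax = 329/9
Reduction in quantity: Q* - Q_tax = 100/9
DWL = (1/2) * tax * (Q* - Q_tax)
DWL = (1/2) * 5 * 100/9 = 250/9

250/9


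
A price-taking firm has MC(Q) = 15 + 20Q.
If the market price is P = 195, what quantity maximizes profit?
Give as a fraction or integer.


In perfect competition, profit is maximized where P = MC.
195 = 15 + 20Q
180 = 20Q
Q* = 180/20 = 9

9


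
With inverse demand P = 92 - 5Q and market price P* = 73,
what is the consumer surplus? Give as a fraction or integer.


Maximum willingness to pay (at Q=0): P_max = 92
Quantity demanded at P* = 73:
Q* = (92 - 73)/5 = 19/5
CS = (1/2) * Q* * (P_max - P*)
CS = (1/2) * 19/5 * (92 - 73)
CS = (1/2) * 19/5 * 19 = 361/10

361/10


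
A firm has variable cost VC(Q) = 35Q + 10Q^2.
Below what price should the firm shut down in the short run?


AVC(Q) = VC(Q)/Q = 35 + 10Q
AVC is increasing in Q, so minimum AVC is at Q -> 0+.
Min AVC = 35
The firm should shut down if P < 35.

35


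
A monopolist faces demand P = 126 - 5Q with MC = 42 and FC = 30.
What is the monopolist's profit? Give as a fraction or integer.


MR = MC: 126 - 10Q = 42
Q* = 42/5
P* = 126 - 5*42/5 = 84
Profit = (P* - MC)*Q* - FC
= (84 - 42)*42/5 - 30
= 42*42/5 - 30
= 1764/5 - 30 = 1614/5

1614/5


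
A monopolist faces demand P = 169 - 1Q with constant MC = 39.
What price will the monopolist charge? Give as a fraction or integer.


MR = 169 - 2Q
Set MR = MC: 169 - 2Q = 39
Q* = 65
Substitute into demand:
P* = 169 - 1*65 = 104

104


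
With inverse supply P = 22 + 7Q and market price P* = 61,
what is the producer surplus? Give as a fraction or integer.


Minimum supply price (at Q=0): P_min = 22
Quantity supplied at P* = 61:
Q* = (61 - 22)/7 = 39/7
PS = (1/2) * Q* * (P* - P_min)
PS = (1/2) * 39/7 * (61 - 22)
PS = (1/2) * 39/7 * 39 = 1521/14

1521/14


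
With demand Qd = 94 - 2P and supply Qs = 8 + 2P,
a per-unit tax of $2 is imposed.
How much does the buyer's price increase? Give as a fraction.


With a per-unit tax, the buyer's price increase depends on relative slopes.
Supply slope: d = 2, Demand slope: b = 2
Buyer's price increase = d * tax / (b + d)
= 2 * 2 / (2 + 2)
= 4 / 4 = 1

1


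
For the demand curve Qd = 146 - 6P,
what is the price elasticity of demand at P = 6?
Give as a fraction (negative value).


dQ/dP = -6
At P = 6: Q = 146 - 6*6 = 110
E = (dQ/dP)(P/Q) = (-6)(6/110) = -18/55

-18/55


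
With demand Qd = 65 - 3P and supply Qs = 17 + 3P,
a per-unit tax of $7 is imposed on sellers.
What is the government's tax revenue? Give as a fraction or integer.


With tax on sellers, new supply: Qs' = 17 + 3(P - 7)
= 3P - 4
New equilibrium quantity:
Q_new = 61/2
Tax revenue = tax * Q_new = 7 * 61/2 = 427/2

427/2
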